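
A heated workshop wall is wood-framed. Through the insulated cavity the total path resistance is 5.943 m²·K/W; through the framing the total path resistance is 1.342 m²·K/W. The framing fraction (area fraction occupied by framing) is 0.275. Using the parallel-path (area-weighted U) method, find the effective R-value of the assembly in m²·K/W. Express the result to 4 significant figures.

3.059 m²·K/W

U_eff = 0.725/5.943 + 0.275/1.342 = 0.12199 + 0.20492 = 0.32691
R_eff = 1/U_eff = 3.0589 m²·K/W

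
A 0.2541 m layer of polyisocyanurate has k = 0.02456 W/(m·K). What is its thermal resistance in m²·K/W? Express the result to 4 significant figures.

10.35 m²·K/W

R = L/k = 0.2541/0.02456 = 10.346 m²·K/W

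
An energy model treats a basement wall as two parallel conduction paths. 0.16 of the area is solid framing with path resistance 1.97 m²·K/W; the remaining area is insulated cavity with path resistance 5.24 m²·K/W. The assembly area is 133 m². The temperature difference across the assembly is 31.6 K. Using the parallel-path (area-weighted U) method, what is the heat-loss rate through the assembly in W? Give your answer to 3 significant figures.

U_eff = 0.84/5.24 + 0.16/1.97 = 0.1603 + 0.08122 = 0.2415
R_eff = 1/U_eff = 4.14 m²·K/W
Q = 133 × 31.6 / 4.14 = 1015 W

1020 W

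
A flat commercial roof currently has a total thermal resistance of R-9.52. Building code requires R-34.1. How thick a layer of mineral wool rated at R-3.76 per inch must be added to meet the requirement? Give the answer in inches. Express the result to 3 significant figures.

ΔR = 34.1 − 9.52 = 24.58 ft²·°F·h/BTU
L = ΔR / (R/in) = 24.58/3.76 = 6.537 in

6.54 in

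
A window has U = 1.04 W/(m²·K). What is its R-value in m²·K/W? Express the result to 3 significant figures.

0.962 m²·K/W

R = 1/U = 1/1.04 = 0.9615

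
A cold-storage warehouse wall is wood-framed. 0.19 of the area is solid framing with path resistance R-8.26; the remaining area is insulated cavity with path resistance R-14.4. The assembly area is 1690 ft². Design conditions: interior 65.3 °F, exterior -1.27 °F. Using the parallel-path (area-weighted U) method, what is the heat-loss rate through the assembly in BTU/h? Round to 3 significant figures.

U_eff = 0.81/14.4 + 0.19/8.26 = 0.05625 + 0.023 = 0.07925
R_eff = 1/U_eff = 12.62 ft²·°F·h/BTU
Q = 1690 × (65.3 − (-1.27)) / 12.62 = 8916 BTU/h

8920 BTU/h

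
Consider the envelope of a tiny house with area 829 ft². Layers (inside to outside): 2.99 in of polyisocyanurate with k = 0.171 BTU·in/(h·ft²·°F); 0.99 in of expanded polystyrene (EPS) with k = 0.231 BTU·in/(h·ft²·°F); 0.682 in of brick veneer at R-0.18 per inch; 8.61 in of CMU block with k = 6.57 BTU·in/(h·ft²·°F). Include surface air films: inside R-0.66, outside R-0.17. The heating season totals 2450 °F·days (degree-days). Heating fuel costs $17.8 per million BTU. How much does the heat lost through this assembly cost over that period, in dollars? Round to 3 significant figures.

2.99/0.171 = 17.49
0.99/0.231 = 4.286
0.682 × 0.18 = 0.1228
8.61/6.57 = 1.311
R_total = 0.66 + 17.49 + 4.286 + 0.1228 + 1.311 + 0.17 = 24.03 ft²·°F·h/BTU
E = A × HDD × 24 / R = 829 × 2450 × 24 / 24.03 = 2028000 BTU
Cost = 2028000/10⁶ × 17.8 = $36.1

36.1 dollars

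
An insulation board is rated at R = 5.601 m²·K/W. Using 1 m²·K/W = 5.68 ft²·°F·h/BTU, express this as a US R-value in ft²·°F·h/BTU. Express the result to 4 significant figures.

31.81 ft²·°F·h/BTU

R_US = 5.601 × 5.68 = 31.814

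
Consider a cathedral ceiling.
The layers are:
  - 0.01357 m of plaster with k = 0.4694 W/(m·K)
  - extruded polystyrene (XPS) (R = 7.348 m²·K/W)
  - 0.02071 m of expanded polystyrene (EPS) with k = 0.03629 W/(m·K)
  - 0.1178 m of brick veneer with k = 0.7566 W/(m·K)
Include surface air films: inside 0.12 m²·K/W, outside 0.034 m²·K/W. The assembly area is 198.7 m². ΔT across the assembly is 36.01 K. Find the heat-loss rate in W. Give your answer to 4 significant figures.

866.5 W

0.01357/0.4694 = 0.028909
0.02071/0.03629 = 0.57068
0.1178/0.7566 = 0.1557
R_total = 0.12 + 0.028909 + 7.348 + 0.57068 + 0.1557 + 0.034 = 8.2573 m²·K/W
Q = A·ΔT/R = 198.7 × 36.01 / 8.2573 = 866.53 W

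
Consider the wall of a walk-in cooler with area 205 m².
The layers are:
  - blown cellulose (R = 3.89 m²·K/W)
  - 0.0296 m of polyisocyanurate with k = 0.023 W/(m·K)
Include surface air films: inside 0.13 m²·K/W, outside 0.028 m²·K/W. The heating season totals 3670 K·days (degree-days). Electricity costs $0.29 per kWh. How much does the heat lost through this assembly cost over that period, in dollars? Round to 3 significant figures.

982 dollars

0.0296/0.023 = 1.287
R_total = 0.13 + 3.89 + 1.287 + 0.028 = 5.335 m²·K/W
E = A × HDD × 24 / R / 1000 = 205 × 3670 × 24 / 5.335 / 1000 = 3385 kWh
Cost = 3385 × 0.29 = $981.5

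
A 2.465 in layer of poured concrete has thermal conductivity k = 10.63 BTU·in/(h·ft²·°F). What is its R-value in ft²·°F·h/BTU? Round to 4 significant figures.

R = L/k = 2.465/10.63 = 0.23189 ft²·°F·h/BTU

0.2319 ft²·°F·h/BTU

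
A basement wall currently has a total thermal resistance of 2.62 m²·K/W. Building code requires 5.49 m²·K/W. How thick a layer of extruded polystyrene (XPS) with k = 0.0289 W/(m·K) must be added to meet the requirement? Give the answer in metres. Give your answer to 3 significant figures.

ΔR = 5.49 − 2.62 = 2.87 m²·K/W
L = ΔR × k = 2.87 × 0.0289 = 0.08294 m

0.0829 m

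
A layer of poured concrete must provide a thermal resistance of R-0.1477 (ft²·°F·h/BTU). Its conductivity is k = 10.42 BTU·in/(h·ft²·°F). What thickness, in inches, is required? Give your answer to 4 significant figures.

1.539 in

L = R × k = 0.1477 × 10.42 = 1.539 in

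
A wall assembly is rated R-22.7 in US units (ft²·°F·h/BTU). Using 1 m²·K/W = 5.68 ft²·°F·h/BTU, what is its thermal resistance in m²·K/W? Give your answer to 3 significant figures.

R_SI = 22.7/5.68 = 3.996

4.00 m²·K/W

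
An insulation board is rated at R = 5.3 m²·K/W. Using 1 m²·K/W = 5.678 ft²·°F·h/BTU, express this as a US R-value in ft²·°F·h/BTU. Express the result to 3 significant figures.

R_US = 5.3 × 5.678 = 30.09

30.1 ft²·°F·h/BTU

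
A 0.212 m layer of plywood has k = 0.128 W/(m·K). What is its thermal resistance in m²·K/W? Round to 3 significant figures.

R = L/k = 0.212/0.128 = 1.656 m²·K/W

1.66 m²·K/W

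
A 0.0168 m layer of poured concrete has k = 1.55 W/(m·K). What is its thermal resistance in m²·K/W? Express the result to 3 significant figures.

R = L/k = 0.0168/1.55 = 0.01084 m²·K/W

0.0108 m²·K/W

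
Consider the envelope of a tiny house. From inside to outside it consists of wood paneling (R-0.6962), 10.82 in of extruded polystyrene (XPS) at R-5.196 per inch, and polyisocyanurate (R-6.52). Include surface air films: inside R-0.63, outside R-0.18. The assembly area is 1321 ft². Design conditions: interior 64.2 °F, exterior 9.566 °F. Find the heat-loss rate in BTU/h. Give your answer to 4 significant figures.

10.82 × 5.196 = 56.221
R_total = 0.63 + 0.6962 + 56.221 + 6.52 + 0.18 = 64.247 ft²·°F·h/BTU
Q = A·ΔT/R = 1321 × (64.2 − 9.566) / 64.247 = 1123.3 BTU/h

1123 BTU/h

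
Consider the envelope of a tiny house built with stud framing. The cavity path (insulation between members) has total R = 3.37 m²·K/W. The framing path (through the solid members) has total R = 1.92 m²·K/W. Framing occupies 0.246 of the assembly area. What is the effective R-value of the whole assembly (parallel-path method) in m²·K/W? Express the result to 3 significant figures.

U_eff = 0.754/3.37 + 0.246/1.92 = 0.2237 + 0.1281 = 0.3519
R_eff = 1/U_eff = 2.842 m²·K/W

2.84 m²·K/W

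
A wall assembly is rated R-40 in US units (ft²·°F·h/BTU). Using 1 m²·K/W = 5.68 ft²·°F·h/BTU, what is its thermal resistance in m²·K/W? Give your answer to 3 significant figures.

7.04 m²·K/W

R_SI = 40/5.68 = 7.042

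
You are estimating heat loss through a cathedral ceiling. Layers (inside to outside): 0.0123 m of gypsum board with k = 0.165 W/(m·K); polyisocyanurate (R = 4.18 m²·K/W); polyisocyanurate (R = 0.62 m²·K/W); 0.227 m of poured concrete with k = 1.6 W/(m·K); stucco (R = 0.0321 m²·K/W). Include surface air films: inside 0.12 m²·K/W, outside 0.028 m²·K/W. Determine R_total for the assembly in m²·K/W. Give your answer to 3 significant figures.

0.0123/0.165 = 0.07455
0.227/1.6 = 0.1419
R_total = 0.12 + 0.07455 + 4.18 + 0.62 + 0.1419 + 0.0321 + 0.028 = 5.197 m²·K/W

5.20 m²·K/W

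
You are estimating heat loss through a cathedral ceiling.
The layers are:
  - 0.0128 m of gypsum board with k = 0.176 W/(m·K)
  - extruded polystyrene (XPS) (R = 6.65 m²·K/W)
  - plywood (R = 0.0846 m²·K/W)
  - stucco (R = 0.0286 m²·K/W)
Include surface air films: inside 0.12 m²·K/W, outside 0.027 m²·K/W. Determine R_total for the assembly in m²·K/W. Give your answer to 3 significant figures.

6.98 m²·K/W

0.0128/0.176 = 0.07273
R_total = 0.12 + 0.07273 + 6.65 + 0.0846 + 0.0286 + 0.027 = 6.983 m²·K/W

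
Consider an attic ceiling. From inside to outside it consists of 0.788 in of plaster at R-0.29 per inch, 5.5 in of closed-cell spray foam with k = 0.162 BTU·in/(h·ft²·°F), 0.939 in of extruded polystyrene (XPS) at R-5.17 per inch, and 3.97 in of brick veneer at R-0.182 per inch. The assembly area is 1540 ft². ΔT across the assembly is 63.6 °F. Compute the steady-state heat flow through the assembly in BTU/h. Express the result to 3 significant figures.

0.788 × 0.29 = 0.2285
5.5/0.162 = 33.95
0.939 × 5.17 = 4.855
3.97 × 0.182 = 0.7225
R_total = 0.2285 + 33.95 + 4.855 + 0.7225 = 39.76 ft²·°F·h/BTU
Q = A·ΔT/R = 1540 × 63.6 / 39.76 = 2464 BTU/h

2460 BTU/h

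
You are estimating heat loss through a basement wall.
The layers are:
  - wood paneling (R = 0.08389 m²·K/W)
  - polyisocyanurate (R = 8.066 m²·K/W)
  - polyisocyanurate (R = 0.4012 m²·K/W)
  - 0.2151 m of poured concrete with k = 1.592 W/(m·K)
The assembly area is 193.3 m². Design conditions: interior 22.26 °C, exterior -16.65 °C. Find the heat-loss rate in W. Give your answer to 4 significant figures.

865.9 W

0.2151/1.592 = 0.13511
R_total = 0.08389 + 8.066 + 0.4012 + 0.13511 = 8.6862 m²·K/W
Q = A·ΔT/R = 193.3 × (22.26 − (-16.65)) / 8.6862 = 865.89 W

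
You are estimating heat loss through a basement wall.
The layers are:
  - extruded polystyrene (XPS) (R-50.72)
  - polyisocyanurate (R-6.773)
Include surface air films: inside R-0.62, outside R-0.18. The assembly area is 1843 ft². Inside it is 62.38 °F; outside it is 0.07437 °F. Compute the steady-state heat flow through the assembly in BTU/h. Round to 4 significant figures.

1970 BTU/h

R_total = 0.62 + 50.72 + 6.773 + 0.18 = 58.293 ft²·°F·h/BTU
Q = A·ΔT/R = 1843 × (62.38 − 0.07437) / 58.293 = 1969.9 BTU/h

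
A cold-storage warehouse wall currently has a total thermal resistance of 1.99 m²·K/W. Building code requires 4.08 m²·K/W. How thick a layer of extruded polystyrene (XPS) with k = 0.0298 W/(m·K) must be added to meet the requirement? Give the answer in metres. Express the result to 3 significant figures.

0.0623 m

ΔR = 4.08 − 1.99 = 2.09 m²·K/W
L = ΔR × k = 2.09 × 0.0298 = 0.06228 m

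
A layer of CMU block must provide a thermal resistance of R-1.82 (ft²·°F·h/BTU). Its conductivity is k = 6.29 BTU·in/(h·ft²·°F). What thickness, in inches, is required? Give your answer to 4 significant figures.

L = R × k = 1.82 × 6.29 = 11.448 in

11.45 in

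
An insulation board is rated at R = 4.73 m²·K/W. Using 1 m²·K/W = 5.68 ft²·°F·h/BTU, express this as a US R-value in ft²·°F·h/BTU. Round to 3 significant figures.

26.9 ft²·°F·h/BTU

R_US = 4.73 × 5.68 = 26.87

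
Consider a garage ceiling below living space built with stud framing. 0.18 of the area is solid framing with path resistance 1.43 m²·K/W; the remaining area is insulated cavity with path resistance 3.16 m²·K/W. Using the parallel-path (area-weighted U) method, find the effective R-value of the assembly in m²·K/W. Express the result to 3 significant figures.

2.59 m²·K/W

U_eff = 0.82/3.16 + 0.18/1.43 = 0.2595 + 0.1259 = 0.3854
R_eff = 1/U_eff = 2.595 m²·K/W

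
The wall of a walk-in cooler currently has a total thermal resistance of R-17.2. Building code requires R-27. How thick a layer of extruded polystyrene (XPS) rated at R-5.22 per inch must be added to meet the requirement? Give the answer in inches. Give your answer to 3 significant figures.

1.88 in

ΔR = 27 − 17.2 = 9.8 ft²·°F·h/BTU
L = ΔR / (R/in) = 9.8/5.22 = 1.877 in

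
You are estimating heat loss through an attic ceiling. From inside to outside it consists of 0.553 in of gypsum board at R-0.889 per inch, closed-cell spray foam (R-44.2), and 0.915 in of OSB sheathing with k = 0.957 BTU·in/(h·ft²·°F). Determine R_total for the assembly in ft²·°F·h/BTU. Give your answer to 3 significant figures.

0.553 × 0.889 = 0.4916
0.915/0.957 = 0.9561
R_total = 0.4916 + 44.2 + 0.9561 = 45.65 ft²·°F·h/BTU

45.6 ft²·°F·h/BTU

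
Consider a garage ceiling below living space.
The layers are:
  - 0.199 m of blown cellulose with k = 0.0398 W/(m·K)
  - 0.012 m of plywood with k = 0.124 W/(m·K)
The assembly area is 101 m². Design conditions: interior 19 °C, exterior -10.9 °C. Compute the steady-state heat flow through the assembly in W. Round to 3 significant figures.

0.199/0.0398 = 5
0.012/0.124 = 0.09677
R_total = 5 + 0.09677 = 5.097 m²·K/W
Q = A·ΔT/R = 101 × (19 − (-10.9)) / 5.097 = 592.5 W

593 W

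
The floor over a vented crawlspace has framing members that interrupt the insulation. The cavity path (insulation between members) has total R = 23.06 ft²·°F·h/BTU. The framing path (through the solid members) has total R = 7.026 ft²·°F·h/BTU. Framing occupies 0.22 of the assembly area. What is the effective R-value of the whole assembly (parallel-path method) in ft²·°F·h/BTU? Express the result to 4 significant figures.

15.35 ft²·°F·h/BTU

U_eff = 0.78/23.06 + 0.22/7.026 = 0.033825 + 0.031312 = 0.065137
R_eff = 1/U_eff = 15.352 ft²·°F·h/BTU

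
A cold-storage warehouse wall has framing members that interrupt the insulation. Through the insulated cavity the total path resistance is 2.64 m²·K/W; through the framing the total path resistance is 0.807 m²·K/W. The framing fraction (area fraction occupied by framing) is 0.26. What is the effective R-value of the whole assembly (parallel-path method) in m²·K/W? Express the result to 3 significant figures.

U_eff = 0.74/2.64 + 0.26/0.807 = 0.2803 + 0.3222 = 0.6025
R_eff = 1/U_eff = 1.66 m²·K/W

1.66 m²·K/W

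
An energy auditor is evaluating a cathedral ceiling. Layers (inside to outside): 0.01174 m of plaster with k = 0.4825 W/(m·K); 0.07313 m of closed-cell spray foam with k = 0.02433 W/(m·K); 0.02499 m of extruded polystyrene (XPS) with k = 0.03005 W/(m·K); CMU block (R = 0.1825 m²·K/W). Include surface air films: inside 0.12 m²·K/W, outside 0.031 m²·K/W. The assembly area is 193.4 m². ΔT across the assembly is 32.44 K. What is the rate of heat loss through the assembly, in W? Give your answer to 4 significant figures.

1495 W

0.01174/0.4825 = 0.024332
0.07313/0.02433 = 3.0058
0.02499/0.03005 = 0.83161
R_total = 0.12 + 0.024332 + 3.0058 + 0.83161 + 0.1825 + 0.031 = 4.1952 m²·K/W
Q = A·ΔT/R = 193.4 × 32.44 / 4.1952 = 1495.5 W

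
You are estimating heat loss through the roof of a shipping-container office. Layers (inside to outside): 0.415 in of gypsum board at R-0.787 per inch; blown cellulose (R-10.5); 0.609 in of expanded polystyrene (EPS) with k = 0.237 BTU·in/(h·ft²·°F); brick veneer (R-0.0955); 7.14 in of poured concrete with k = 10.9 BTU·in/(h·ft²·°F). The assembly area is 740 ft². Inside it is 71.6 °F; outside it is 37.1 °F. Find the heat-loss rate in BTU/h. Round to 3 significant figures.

0.415 × 0.787 = 0.3266
0.609/0.237 = 2.57
7.14/10.9 = 0.655
R_total = 0.3266 + 10.5 + 2.57 + 0.0955 + 0.655 = 14.15 ft²·°F·h/BTU
Q = A·ΔT/R = 740 × (71.6 − 37.1) / 14.15 = 1805 BTU/h

1800 BTU/h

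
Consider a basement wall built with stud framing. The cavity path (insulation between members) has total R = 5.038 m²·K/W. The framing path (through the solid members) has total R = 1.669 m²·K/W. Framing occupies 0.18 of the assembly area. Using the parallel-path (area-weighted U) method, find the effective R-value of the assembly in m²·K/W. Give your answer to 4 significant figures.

3.695 m²·K/W

U_eff = 0.82/5.038 + 0.18/1.669 = 0.16276 + 0.10785 = 0.27061
R_eff = 1/U_eff = 3.6953 m²·K/W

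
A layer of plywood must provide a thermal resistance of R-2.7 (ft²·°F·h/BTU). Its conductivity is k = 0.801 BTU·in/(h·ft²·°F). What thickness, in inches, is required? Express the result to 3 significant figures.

2.16 in

L = R × k = 2.7 × 0.801 = 2.163 in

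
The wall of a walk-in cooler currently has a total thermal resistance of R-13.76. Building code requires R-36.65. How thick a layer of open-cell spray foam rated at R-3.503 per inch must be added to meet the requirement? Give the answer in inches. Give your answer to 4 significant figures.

ΔR = 36.65 − 13.76 = 22.89 ft²·°F·h/BTU
L = ΔR / (R/in) = 22.89/3.503 = 6.5344 in

6.534 in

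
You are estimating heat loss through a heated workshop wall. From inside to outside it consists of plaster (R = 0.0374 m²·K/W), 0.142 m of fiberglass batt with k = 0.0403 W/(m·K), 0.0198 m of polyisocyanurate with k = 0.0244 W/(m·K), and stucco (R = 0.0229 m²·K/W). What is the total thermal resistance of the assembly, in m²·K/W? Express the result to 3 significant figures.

0.142/0.0403 = 3.524
0.0198/0.0244 = 0.8115
R_total = 0.0374 + 3.524 + 0.8115 + 0.0229 = 4.395 m²·K/W

4.40 m²·K/W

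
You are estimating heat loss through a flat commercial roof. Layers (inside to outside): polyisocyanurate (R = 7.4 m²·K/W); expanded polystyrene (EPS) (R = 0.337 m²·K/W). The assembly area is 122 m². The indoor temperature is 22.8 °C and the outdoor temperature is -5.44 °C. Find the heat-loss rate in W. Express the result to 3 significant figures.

445 W

R_total = 7.4 + 0.337 = 7.737 m²·K/W
Q = A·ΔT/R = 122 × (22.8 − (-5.44)) / 7.737 = 445.3 W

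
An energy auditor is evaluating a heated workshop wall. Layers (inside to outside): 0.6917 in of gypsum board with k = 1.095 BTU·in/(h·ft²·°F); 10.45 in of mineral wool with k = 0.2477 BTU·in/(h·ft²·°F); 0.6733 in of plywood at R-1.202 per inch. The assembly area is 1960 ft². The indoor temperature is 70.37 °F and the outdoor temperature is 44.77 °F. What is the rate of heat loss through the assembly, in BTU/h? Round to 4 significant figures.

0.6917/1.095 = 0.63169
10.45/0.2477 = 42.188
0.6733 × 1.202 = 0.80931
R_total = 0.63169 + 42.188 + 0.80931 = 43.629 ft²·°F·h/BTU
Q = A·ΔT/R = 1960 × (70.37 − 44.77) / 43.629 = 1150.1 BTU/h

1150 BTU/h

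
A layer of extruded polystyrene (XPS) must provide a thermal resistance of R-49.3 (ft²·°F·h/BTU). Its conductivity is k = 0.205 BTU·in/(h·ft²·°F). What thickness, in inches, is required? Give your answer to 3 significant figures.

10.1 in

L = R × k = 49.3 × 0.205 = 10.11 in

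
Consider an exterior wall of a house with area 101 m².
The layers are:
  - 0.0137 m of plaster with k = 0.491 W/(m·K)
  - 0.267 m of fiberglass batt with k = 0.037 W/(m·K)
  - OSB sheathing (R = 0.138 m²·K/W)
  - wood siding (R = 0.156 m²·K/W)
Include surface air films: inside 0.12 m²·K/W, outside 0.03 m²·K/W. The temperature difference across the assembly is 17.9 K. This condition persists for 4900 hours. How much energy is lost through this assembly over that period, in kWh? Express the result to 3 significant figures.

0.0137/0.491 = 0.0279
0.267/0.037 = 7.216
R_total = 0.12 + 0.0279 + 7.216 + 0.138 + 0.156 + 0.03 = 7.688 m²·K/W
Q = 101 × 17.9 / 7.688 = 235.2 W
E = 235.2 W × 4900 h / 1000 = 1152 kWh

1150 kWh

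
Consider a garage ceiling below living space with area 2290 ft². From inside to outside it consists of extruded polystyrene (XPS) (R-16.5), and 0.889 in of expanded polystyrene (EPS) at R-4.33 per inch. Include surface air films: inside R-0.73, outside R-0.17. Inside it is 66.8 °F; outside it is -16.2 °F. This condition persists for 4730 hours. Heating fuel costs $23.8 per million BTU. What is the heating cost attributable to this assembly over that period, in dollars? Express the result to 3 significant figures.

0.889 × 4.33 = 3.849
R_total = 0.73 + 16.5 + 3.849 + 0.17 = 21.25 ft²·°F·h/BTU
Q = 2290 × (66.8 − (-16.2)) / 21.25 = 8945 BTU/h
E = 8945 × 4730 = 42310000 BTU
Cost = 42310000/10⁶ × 23.8 = $1007

1010 dollars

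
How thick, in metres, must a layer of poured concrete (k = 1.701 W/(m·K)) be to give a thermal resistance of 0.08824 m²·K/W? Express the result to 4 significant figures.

0.1501 m

L = R·k = 0.08824 × 1.701 = 0.1501 m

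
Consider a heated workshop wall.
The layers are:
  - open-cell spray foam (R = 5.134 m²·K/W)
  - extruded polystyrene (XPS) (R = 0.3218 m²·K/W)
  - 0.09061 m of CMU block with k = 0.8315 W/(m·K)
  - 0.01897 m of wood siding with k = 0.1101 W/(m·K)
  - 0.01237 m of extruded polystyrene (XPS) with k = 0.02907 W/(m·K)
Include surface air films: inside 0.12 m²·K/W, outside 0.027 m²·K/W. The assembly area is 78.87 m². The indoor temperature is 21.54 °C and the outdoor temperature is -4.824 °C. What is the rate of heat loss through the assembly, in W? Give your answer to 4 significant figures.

329.6 W

0.09061/0.8315 = 0.10897
0.01897/0.1101 = 0.1723
0.01237/0.02907 = 0.42552
R_total = 0.12 + 5.134 + 0.3218 + 0.10897 + 0.1723 + 0.42552 + 0.027 = 6.3096 m²·K/W
Q = A·ΔT/R = 78.87 × (21.54 − (-4.824)) / 6.3096 = 329.55 W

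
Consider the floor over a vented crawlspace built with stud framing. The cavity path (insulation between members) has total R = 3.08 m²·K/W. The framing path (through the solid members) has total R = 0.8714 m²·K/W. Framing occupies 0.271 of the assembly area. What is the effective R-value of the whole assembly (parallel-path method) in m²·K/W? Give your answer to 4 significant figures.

U_eff = 0.729/3.08 + 0.271/0.8714 = 0.23669 + 0.31099 = 0.54768
R_eff = 1/U_eff = 1.8259 m²·K/W

1.826 m²·K/W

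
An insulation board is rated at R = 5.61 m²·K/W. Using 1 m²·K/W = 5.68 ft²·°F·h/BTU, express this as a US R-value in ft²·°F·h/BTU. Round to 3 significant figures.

R_US = 5.61 × 5.68 = 31.86

31.9 ft²·°F·h/BTU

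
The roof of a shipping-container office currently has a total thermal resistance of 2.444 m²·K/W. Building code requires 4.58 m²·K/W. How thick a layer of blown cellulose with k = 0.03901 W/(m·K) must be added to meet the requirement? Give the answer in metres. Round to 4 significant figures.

ΔR = 4.58 − 2.444 = 2.136 m²·K/W
L = ΔR × k = 2.136 × 0.03901 = 0.083325 m

0.08333 m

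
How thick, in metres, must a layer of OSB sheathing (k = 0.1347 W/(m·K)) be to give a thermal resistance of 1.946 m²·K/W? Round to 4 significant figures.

0.2621 m

L = R·k = 1.946 × 0.1347 = 0.26213 m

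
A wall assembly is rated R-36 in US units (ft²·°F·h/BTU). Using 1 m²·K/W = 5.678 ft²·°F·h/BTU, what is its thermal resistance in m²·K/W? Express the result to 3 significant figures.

R_SI = 36/5.678 = 6.34

6.34 m²·K/W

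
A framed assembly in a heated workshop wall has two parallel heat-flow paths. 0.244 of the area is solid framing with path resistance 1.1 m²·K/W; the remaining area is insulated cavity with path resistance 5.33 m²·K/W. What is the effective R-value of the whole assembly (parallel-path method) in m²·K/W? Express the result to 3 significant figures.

2.75 m²·K/W

U_eff = 0.756/5.33 + 0.244/1.1 = 0.1418 + 0.2218 = 0.3637
R_eff = 1/U_eff = 2.75 m²·K/W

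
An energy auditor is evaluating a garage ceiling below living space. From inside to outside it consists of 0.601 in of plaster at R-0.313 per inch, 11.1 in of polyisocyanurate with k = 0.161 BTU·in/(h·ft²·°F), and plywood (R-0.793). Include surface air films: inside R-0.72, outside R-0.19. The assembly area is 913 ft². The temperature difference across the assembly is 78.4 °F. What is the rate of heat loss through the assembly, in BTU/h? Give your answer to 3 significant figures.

0.601 × 0.313 = 0.1881
11.1/0.161 = 68.94
R_total = 0.72 + 0.1881 + 68.94 + 0.793 + 0.19 = 70.84 ft²·°F·h/BTU
Q = A·ΔT/R = 913 × 78.4 / 70.84 = 1011 BTU/h

1010 BTU/h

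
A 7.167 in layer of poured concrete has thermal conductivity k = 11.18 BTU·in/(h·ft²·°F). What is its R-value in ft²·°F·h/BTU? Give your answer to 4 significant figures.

R = L/k = 7.167/11.18 = 0.64106 ft²·°F·h/BTU

0.6411 ft²·°F·h/BTU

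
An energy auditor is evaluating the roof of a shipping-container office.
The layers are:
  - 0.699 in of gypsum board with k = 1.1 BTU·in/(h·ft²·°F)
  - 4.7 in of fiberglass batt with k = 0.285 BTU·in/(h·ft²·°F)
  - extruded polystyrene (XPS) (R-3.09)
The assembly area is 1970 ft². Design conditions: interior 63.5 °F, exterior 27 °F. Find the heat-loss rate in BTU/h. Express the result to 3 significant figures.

3560 BTU/h

0.699/1.1 = 0.6355
4.7/0.285 = 16.49
R_total = 0.6355 + 16.49 + 3.09 = 20.22 ft²·°F·h/BTU
Q = A·ΔT/R = 1970 × (63.5 − 27) / 20.22 = 3557 BTU/h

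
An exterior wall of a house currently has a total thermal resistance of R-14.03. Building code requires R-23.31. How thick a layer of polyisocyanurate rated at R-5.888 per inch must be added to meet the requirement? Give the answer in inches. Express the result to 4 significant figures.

ΔR = 23.31 − 14.03 = 9.28 ft²·°F·h/BTU
L = ΔR / (R/in) = 9.28/5.888 = 1.5761 in

1.576 in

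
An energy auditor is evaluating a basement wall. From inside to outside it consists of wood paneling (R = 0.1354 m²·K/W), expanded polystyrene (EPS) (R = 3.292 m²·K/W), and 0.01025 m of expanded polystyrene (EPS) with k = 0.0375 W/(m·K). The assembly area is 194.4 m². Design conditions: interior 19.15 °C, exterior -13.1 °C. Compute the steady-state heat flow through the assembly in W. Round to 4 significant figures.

0.01025/0.0375 = 0.27333
R_total = 0.1354 + 3.292 + 0.27333 = 3.7007 m²·K/W
Q = A·ΔT/R = 194.4 × (19.15 − (-13.1)) / 3.7007 = 1694.1 W

1694 W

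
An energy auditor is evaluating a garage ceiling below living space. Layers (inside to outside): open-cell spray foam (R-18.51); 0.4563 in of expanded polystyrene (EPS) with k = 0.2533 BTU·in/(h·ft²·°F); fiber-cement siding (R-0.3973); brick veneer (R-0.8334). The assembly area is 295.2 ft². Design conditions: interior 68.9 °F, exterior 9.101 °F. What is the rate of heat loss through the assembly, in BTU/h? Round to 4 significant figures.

819.4 BTU/h

0.4563/0.2533 = 1.8014
R_total = 18.51 + 1.8014 + 0.3973 + 0.8334 = 21.542 ft²·°F·h/BTU
Q = A·ΔT/R = 295.2 × (68.9 − 9.101) / 21.542 = 819.45 BTU/h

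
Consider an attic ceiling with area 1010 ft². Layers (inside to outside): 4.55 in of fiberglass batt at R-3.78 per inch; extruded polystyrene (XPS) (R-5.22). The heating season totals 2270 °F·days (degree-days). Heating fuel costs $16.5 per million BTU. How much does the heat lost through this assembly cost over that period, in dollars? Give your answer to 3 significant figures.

40.5 dollars

4.55 × 3.78 = 17.2
R_total = 17.2 + 5.22 = 22.42 ft²·°F·h/BTU
E = A × HDD × 24 / R = 1010 × 2270 × 24 / 22.42 = 2454000 BTU
Cost = 2454000/10⁶ × 16.5 = $40.5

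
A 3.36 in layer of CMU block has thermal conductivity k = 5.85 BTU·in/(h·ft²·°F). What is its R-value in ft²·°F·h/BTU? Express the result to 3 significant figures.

R = L/k = 3.36/5.85 = 0.5744 ft²·°F·h/BTU

0.574 ft²·°F·h/BTU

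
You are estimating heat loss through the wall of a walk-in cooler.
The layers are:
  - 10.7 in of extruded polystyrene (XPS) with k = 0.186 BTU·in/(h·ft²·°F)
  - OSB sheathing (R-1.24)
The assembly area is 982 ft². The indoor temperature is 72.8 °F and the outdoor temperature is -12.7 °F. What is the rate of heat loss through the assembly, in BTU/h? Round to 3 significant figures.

1430 BTU/h

10.7/0.186 = 57.53
R_total = 57.53 + 1.24 = 58.77 ft²·°F·h/BTU
Q = A·ΔT/R = 982 × (72.8 − (-12.7)) / 58.77 = 1429 BTU/h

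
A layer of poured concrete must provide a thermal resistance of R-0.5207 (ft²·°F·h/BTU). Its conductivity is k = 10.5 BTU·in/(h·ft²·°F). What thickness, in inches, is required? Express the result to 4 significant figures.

5.467 in

L = R × k = 0.5207 × 10.5 = 5.4674 in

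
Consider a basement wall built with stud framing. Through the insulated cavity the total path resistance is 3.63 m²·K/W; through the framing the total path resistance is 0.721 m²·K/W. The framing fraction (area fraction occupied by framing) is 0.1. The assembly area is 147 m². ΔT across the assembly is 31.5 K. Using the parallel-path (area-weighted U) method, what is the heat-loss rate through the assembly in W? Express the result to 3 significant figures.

U_eff = 0.9/3.63 + 0.1/0.721 = 0.2479 + 0.1387 = 0.3866
R_eff = 1/U_eff = 2.586 m²·K/W
Q = 147 × 31.5 / 2.586 = 1790 W

1790 W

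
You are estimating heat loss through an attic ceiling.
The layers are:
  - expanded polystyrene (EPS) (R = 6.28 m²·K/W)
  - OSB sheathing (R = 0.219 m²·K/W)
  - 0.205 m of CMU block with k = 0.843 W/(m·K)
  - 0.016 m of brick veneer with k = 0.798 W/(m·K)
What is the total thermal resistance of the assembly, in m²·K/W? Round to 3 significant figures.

0.205/0.843 = 0.2432
0.016/0.798 = 0.02005
R_total = 6.28 + 0.219 + 0.2432 + 0.02005 = 6.762 m²·K/W

6.76 m²·K/W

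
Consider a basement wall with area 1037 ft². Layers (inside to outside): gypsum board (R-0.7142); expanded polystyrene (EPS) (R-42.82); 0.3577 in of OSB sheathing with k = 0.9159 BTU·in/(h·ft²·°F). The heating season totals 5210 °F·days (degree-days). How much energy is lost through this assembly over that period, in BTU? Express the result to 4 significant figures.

0.3577/0.9159 = 0.39054
R_total = 0.7142 + 42.82 + 0.39054 = 43.925 ft²·°F·h/BTU
E = A × HDD × 24 / R = 1037 × 5210 × 24 / 43.925 = 2952000 BTU

2952000 BTU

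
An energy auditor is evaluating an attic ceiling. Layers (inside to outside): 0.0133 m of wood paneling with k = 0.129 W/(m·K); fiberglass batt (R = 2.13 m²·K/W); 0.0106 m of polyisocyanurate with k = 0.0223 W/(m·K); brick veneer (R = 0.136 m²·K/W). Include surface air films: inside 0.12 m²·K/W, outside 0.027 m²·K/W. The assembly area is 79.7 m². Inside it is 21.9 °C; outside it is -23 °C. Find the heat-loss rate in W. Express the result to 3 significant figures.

1200 W

0.0133/0.129 = 0.1031
0.0106/0.0223 = 0.4753
R_total = 0.12 + 0.1031 + 2.13 + 0.4753 + 0.136 + 0.027 = 2.991 m²·K/W
Q = A·ΔT/R = 79.7 × (21.9 − (-23)) / 2.991 = 1196 W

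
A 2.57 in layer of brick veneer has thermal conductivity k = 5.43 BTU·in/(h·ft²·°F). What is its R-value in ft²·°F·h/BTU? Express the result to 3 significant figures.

R = L/k = 2.57/5.43 = 0.4733 ft²·°F·h/BTU

0.473 ft²·°F·h/BTU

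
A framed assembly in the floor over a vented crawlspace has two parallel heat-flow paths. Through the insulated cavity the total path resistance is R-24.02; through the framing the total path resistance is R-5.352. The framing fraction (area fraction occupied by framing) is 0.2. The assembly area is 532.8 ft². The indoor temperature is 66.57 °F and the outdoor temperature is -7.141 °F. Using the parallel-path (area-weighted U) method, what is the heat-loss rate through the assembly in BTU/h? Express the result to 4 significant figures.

U_eff = 0.8/24.02 + 0.2/5.352 = 0.033306 + 0.037369 = 0.070675
R_eff = 1/U_eff = 14.149 ft²·°F·h/BTU
Q = 532.8 × (66.57 − (-7.141)) / 14.149 = 2775.6 BTU/h

2776 BTU/h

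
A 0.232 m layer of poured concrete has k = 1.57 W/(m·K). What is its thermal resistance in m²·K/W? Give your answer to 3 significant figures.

0.148 m²·K/W

R = L/k = 0.232/1.57 = 0.1478 m²·K/W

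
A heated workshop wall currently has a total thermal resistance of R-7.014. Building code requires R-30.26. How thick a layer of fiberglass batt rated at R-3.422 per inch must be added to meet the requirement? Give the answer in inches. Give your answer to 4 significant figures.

6.793 in

ΔR = 30.26 − 7.014 = 23.246 ft²·°F·h/BTU
L = ΔR / (R/in) = 23.246/3.422 = 6.7931 in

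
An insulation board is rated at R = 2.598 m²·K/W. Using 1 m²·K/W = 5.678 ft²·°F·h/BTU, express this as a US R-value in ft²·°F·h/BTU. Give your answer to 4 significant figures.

14.75 ft²·°F·h/BTU

R_US = 2.598 × 5.678 = 14.751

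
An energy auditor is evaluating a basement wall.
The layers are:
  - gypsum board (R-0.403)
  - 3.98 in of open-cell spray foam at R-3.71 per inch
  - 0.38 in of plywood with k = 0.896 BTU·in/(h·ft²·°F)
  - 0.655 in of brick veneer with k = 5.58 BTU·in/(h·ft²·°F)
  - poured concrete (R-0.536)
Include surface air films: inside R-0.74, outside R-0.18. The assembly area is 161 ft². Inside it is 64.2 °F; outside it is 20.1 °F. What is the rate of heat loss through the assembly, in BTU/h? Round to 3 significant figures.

414 BTU/h

3.98 × 3.71 = 14.77
0.38/0.896 = 0.4241
0.655/5.58 = 0.1174
R_total = 0.74 + 0.403 + 14.77 + 0.4241 + 0.1174 + 0.536 + 0.18 = 17.17 ft²·°F·h/BTU
Q = A·ΔT/R = 161 × (64.2 − 20.1) / 17.17 = 413.6 BTU/h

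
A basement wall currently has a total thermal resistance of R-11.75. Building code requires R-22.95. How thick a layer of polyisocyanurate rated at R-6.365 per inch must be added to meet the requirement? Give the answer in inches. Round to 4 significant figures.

1.760 in

ΔR = 22.95 − 11.75 = 11.2 ft²·°F·h/BTU
L = ΔR / (R/in) = 11.2/6.365 = 1.7596 in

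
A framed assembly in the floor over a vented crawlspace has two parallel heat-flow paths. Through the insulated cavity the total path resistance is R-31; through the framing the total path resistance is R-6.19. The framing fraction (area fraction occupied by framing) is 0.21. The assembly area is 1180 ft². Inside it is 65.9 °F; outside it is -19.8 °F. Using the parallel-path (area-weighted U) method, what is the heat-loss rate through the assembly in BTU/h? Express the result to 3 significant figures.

U_eff = 0.79/31 + 0.21/6.19 = 0.02548 + 0.03393 = 0.05941
R_eff = 1/U_eff = 16.83 ft²·°F·h/BTU
Q = 1180 × (65.9 − (-19.8)) / 16.83 = 6008 BTU/h

6010 BTU/h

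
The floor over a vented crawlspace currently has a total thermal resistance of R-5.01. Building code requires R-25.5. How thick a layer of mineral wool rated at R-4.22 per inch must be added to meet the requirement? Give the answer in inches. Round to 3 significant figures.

4.86 in

ΔR = 25.5 − 5.01 = 20.49 ft²·°F·h/BTU
L = ΔR / (R/in) = 20.49/4.22 = 4.855 in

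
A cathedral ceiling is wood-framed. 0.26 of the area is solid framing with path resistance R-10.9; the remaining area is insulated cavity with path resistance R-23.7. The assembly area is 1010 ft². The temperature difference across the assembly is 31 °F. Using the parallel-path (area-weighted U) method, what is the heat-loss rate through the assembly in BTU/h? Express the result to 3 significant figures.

1720 BTU/h

U_eff = 0.74/23.7 + 0.26/10.9 = 0.03122 + 0.02385 = 0.05508
R_eff = 1/U_eff = 18.16 ft²·°F·h/BTU
Q = 1010 × 31 / 18.16 = 1724 BTU/h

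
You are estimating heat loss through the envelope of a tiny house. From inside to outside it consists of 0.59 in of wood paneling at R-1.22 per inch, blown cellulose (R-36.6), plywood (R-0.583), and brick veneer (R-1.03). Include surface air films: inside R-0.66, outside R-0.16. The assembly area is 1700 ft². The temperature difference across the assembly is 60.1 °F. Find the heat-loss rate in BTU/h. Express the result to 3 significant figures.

2570 BTU/h

0.59 × 1.22 = 0.7198
R_total = 0.66 + 0.7198 + 36.6 + 0.583 + 1.03 + 0.16 = 39.75 ft²·°F·h/BTU
Q = A·ΔT/R = 1700 × 60.1 / 39.75 = 2570 BTU/h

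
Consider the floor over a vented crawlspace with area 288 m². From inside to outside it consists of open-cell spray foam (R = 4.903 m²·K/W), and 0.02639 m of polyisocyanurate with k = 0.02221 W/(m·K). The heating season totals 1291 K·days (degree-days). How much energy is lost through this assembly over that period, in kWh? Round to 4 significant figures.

0.02639/0.02221 = 1.1882
R_total = 4.903 + 1.1882 = 6.0912 m²·K/W
E = A × HDD × 24 / R / 1000 = 288 × 1291 × 24 / 6.0912 / 1000 = 1465 kWh

1465 kWh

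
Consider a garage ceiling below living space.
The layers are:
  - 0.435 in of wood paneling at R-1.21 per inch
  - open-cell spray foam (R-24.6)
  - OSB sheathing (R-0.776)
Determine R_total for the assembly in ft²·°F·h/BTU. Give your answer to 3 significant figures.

25.9 ft²·°F·h/BTU

0.435 × 1.21 = 0.5263
R_total = 0.5263 + 24.6 + 0.776 = 25.9 ft²·°F·h/BTU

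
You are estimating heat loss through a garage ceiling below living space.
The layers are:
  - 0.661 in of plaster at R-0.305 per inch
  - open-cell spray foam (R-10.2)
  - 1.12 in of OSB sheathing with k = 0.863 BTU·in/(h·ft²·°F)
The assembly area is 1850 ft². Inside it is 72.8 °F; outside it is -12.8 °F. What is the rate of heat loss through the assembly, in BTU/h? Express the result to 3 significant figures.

13500 BTU/h

0.661 × 0.305 = 0.2016
1.12/0.863 = 1.298
R_total = 0.2016 + 10.2 + 1.298 = 11.7 ft²·°F·h/BTU
Q = A·ΔT/R = 1850 × (72.8 − (-12.8)) / 11.7 = 13540 BTU/h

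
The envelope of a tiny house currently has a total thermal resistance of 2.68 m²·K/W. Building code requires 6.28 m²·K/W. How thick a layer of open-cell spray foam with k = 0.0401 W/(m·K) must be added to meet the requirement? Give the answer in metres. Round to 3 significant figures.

ΔR = 6.28 − 2.68 = 3.6 m²·K/W
L = ΔR × k = 3.6 × 0.0401 = 0.1444 m

0.144 m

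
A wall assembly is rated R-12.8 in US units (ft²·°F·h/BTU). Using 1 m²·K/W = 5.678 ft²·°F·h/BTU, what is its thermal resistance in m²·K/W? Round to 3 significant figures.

R_SI = 12.8/5.678 = 2.254

2.25 m²·K/W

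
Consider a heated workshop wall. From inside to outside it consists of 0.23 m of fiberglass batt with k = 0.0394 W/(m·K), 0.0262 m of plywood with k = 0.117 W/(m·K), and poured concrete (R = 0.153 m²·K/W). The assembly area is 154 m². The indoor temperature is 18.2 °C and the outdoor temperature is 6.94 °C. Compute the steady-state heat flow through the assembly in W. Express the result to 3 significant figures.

279 W

0.23/0.0394 = 5.838
0.0262/0.117 = 0.2239
R_total = 5.838 + 0.2239 + 0.153 = 6.214 m²·K/W
Q = A·ΔT/R = 154 × (18.2 − 6.94) / 6.214 = 279 W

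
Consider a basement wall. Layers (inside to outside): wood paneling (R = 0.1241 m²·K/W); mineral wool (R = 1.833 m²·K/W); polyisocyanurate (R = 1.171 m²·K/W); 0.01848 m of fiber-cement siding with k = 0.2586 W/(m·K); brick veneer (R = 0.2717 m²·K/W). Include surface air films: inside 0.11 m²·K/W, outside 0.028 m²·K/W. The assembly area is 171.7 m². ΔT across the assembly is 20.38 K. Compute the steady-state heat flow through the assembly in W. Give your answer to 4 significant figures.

969.5 W

0.01848/0.2586 = 0.071462
R_total = 0.11 + 0.1241 + 1.833 + 1.171 + 0.071462 + 0.2717 + 0.028 = 3.6093 m²·K/W
Q = A·ΔT/R = 171.7 × 20.38 / 3.6093 = 969.52 W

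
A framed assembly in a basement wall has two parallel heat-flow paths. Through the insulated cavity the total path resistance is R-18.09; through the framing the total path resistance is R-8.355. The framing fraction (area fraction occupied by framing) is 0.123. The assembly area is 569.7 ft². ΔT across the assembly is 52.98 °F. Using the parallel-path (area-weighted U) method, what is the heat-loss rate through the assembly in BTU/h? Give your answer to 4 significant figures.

1908 BTU/h

U_eff = 0.877/18.09 + 0.123/8.355 = 0.04848 + 0.014722 = 0.063202
R_eff = 1/U_eff = 15.822 ft²·°F·h/BTU
Q = 569.7 × 52.98 / 15.822 = 1907.6 BTU/h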